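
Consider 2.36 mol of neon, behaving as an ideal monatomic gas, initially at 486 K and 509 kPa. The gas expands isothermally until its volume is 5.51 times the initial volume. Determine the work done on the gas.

V₁ = nRT₁/P₁ = 2.36×8.314×486/509 = 18.7 L.
Isothermal: T stays 486 K; PV = const ⇒ V₂ = 103 L, P₂ = 92.4 kPa.
W = nRT ln(V₂/V₁) = 2.36×8.314×486×ln(5.51) = 16300 J.
Work done on the gas = −W_by = -16300 J.

-16300 J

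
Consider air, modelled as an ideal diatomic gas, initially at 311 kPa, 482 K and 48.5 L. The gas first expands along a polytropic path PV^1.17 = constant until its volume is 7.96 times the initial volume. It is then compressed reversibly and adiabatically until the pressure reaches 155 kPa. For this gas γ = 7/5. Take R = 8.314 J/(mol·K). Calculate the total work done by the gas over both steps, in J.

9420 J

n = P₁V₁/(RT₁) = 311×48.5/(8.314×482) = 3.76 mol.
Step 1 — Polytropic n=1.17: T₂ = T₁(V₁/V₂)^(n−1) = 482×(0.126)^0.17 = 339 K; P₂ = P₁(V₁/V₂)^n = 27.5 kPa.
W = (P₁V₁−P₂V₂)/(n−1) = (311×48.5−27.5×386)/0.17 = 26400 J.
ΔU = nCvΔT = 3.76×20.8×(339−482) = -11200 J.
Q = ΔU + W = 15200 J.
State after step 1: P = 27.5 kPa, V = 386 L, T = 339 K.
Step 2 — Adiabatic: T₂/T₁ = (P₂/P₁)^((γ−1)/γ) ⇒ T₂ = 339×(5.64)^0.286 = 555 K; V₂ = 112 L.
ΔU = nCvΔT = 3.76×20.8×(555−339) = 17000 J.
Q = 0 for an adiabatic process, so W = −ΔU = -17000 J.
Net over both steps: W = 9420 J, Q = 15200 J, ΔU = 5750 J.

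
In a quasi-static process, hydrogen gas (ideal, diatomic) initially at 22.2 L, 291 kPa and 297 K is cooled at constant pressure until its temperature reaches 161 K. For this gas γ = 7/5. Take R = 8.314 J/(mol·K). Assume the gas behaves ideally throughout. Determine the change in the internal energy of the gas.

-7400 J

n = P₁V₁/(RT₁) = 291×22.2/(8.314×297) = 2.62 mol.
Isobaric: P stays 291 kPa; V/T = const ⇒ T₂ = 161 K, V₂ = 12.0 L.
For an ideal gas ΔU = nCvΔT with Cv = (5/2)R = 20.8 J/(mol·K).
ΔU = 2.62×20.8×(161−297) = -7400 J.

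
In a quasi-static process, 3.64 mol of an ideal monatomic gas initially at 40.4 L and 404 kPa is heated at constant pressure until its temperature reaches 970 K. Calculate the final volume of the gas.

T₁ = P₁V₁/(nR) = 404×40.4/(3.64×8.314) = 539 K.
Isobaric: P stays 404 kPa; V/T = const ⇒ T₂ = 970 K, V₂ = 72.7 L.

72.7 L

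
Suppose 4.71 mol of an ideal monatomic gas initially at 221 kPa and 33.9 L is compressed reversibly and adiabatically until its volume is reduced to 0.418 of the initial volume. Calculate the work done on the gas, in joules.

T₁ = P₁V₁/(nR) = 221×33.9/(4.71×8.314) = 191 K.
Adiabatic: TV^(γ−1) = const ⇒ T₂ = 191×(2.39)^0.667 = 342 K; PV^γ = const ⇒ P₂ = 946 kPa.
ΔU = nCvΔT = 4.71×12.5×(342−191) = 8860 J.
Q = 0 for an adiabatic process, so W = −ΔU = -8860 J.
Work done on the gas = −W_by = 8860 J.

8860 J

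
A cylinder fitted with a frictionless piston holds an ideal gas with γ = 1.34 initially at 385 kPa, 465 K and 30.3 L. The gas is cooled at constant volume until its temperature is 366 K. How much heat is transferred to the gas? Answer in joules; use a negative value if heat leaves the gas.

n = P₁V₁/(RT₁) = 385×30.3/(8.314×465) = 3.02 mol.
Isochoric: V stays 30.3 L; P/T = const ⇒ T₂ = 366 K, P₂ = 303 kPa.
W = 0 (no volume change).
ΔU = nCvΔT = 3.02×24.5×(366−465) = -7300 J.
Q = ΔU = -7300 J.

-7300 J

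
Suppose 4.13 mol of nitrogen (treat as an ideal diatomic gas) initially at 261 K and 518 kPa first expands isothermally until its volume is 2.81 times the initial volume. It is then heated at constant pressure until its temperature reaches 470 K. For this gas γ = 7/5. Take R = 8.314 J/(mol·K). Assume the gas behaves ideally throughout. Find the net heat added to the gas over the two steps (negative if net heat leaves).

V₁ = nRT₁/P₁ = 4.13×8.314×261/518 = 17.3 L.
Step 1 — Isothermal: T stays 261 K; PV = const ⇒ V₂ = 48.6 L, P₂ = 184 kPa.
ΔU = 0 (ideal gas, T constant).
W = nRT ln(V₂/V₁) = 4.13×8.314×261×ln(2.81) = 9260 J.
Q = ΔU + W = 9260 J.
State after step 1: P = 184 kPa, V = 48.6 L, T = 261 K.
Step 2 — Isobaric: P stays 184 kPa; V/T = const ⇒ T₂ = 470 K, V₂ = 87.5 L.
W = PΔV = 184×(87.5−48.6) kPa·L = 7180 J.
ΔU = nCvΔT = 4.13×20.8×(470−261) = 17900 J.
Q = ΔU + W = nCpΔT = 25100 J.
Net over both steps: W = 16400 J, Q = 34400 J, ΔU = 17900 J.

34400 J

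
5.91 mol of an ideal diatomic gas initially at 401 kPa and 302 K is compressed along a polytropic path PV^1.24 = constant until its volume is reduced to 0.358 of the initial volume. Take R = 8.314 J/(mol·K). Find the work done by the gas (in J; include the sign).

V₁ = nRT₁/P₁ = 5.91×8.314×302/401 = 37.0 L.
Polytropic n=1.24: T₂ = T₁(V₁/V₂)^(n−1) = 302×(2.79)^0.24 = 386 K; P₂ = P₁(V₁/V₂)^n = 1430 kPa.
W = (P₁V₁−P₂V₂)/(n−1) = (401×37.0−1430×13.2)/0.24 = -17300 J.

-17300 J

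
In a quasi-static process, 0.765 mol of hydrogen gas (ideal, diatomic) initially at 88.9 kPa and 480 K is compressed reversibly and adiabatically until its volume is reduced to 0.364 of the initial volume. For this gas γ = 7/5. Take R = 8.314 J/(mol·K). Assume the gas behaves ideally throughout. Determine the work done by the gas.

-3800 J

V₁ = nRT₁/P₁ = 0.765×8.314×480/88.9 = 34.3 L.
Adiabatic: TV^(γ−1) = const ⇒ T₂ = 480×(2.75)^0.400 = 719 K; PV^γ = const ⇒ P₂ = 366 kPa.
ΔU = nCvΔT = 0.765×20.8×(719−480) = 3800 J.
Q = 0 for an adiabatic process, so W = −ΔU = -3800 J.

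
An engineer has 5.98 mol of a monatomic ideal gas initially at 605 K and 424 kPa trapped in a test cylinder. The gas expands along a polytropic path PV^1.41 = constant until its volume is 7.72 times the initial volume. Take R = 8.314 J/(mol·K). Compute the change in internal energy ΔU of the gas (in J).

V₁ = nRT₁/P₁ = 5.98×8.314×605/424 = 70.9 L.
Polytropic n=1.41: T₂ = T₁(V₁/V₂)^(n−1) = 605×(0.130)^0.41 = 262 K; P₂ = P₁(V₁/V₂)^n = 23.8 kPa.
For an ideal gas ΔU = nCvΔT with Cv = (3/2)R = 12.5 J/(mol·K).
ΔU = 5.98×12.5×(262−605) = -25600 J.

-25600 J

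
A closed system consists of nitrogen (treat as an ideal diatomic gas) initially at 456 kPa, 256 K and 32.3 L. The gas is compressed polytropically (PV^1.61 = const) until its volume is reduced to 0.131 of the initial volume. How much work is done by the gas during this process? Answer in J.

-59300 J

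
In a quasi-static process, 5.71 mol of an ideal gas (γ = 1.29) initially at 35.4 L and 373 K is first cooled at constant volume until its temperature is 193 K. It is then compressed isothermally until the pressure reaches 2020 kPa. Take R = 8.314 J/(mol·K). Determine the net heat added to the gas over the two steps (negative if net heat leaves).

-48300 J

P₁ = nRT₁/V₁ = 5.71×8.314×373/35.4 = 500 kPa.
Step 1 — Isochoric: V stays 35.4 L; P/T = const ⇒ T₂ = 193 K, P₂ = 259 kPa.
W = 0 (no volume change).
ΔU = nCvΔT = 5.71×28.7×(193−373) = -29500 J.
Q = ΔU = -29500 J.
State after step 1: P = 259 kPa, V = 35.4 L, T = 193 K.
Step 2 — Isothermal: T stays 193 K; PV = const ⇒ V₂ = 4.54 L, P₂ = 2020 kPa.
ΔU = 0 (ideal gas, T constant).
W = nRT ln(V₂/V₁) = 5.71×8.314×193×ln(0.128) = -18800 J.
Q = ΔU + W = -18800 J.
Net over both steps: W = -18800 J, Q = -48300 J, ΔU = -29500 J.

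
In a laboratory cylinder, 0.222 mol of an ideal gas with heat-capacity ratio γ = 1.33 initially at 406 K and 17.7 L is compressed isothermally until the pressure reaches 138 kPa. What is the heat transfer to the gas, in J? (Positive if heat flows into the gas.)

P₁ = nRT₁/V₁ = 0.222×8.314×406/17.7 = 42.3 kPa.
Isothermal: T stays 406 K; PV = const ⇒ V₂ = 5.43 L, P₂ = 138 kPa.
ΔU = 0 (ideal gas, T constant).
W = nRT ln(V₂/V₁) = 0.222×8.314×406×ln(0.307) = -885 J.
Q = ΔU + W = -885 J.

-885 J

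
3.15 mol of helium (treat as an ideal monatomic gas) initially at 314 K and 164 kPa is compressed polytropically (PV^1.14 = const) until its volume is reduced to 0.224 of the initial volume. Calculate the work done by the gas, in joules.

-13700 J

V₁ = nRT₁/P₁ = 3.15×8.314×314/164 = 50.1 L.
Polytropic n=1.14: T₂ = T₁(V₁/V₂)^(n−1) = 314×(4.46)^0.14 = 387 K; P₂ = P₁(V₁/V₂)^n = 903 kPa.
W = (P₁V₁−P₂V₂)/(n−1) = (164×50.1−903×11.2)/0.14 = -13700 J.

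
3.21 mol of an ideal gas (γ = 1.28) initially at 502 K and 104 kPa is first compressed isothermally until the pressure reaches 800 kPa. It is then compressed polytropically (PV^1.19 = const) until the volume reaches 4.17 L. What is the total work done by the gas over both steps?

-48700 J

V₁ = nRT₁/P₁ = 3.21×8.314×502/104 = 129 L.
Step 1 — Isothermal: T stays 502 K; PV = const ⇒ V₂ = 16.7 L, P₂ = 800 kPa.
ΔU = 0 (ideal gas, T constant).
W = nRT ln(V₂/V₁) = 3.21×8.314×502×ln(0.130) = -27300 J.
Q = ΔU + W = -27300 J.
State after step 1: P = 800 kPa, V = 16.7 L, T = 502 K.
Step 2 — Polytropic n=1.19: T₂ = T₁(V₁/V₂)^(n−1) = 502×(4.02)^0.19 = 654 K; P₂ = P₁(V₁/V₂)^n = 4180 kPa.
W = (P₁V₁−P₂V₂)/(n−1) = (800×16.7−4180×4.17)/0.19 = -21300 J.
ΔU = nCvΔT = 3.21×29.7×(654−502) = 14500 J.
Q = ΔU + W = -6850 J.
Net over both steps: W = -48700 J, Q = -34200 J, ΔU = 14500 J.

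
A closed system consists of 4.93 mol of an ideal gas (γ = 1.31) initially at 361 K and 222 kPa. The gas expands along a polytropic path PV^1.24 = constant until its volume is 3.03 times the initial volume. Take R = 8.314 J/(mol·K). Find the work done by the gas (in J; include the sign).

V₁ = nRT₁/P₁ = 4.93×8.314×361/222 = 66.7 L.
Polytropic n=1.24: T₂ = T₁(V₁/V₂)^(n−1) = 361×(0.330)^0.24 = 277 K; P₂ = P₁(V₁/V₂)^n = 56.2 kPa.
W = (P₁V₁−P₂V₂)/(n−1) = (222×66.7−56.2×202)/0.24 = 14400 J.

14400 J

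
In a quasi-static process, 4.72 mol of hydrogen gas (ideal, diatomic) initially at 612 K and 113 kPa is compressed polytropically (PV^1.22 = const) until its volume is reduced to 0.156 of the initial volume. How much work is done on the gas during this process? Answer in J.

55100 J

V₁ = nRT₁/P₁ = 4.72×8.314×612/113 = 213 L.
Polytropic n=1.22: T₂ = T₁(V₁/V₂)^(n−1) = 612×(6.41)^0.22 = 921 K; P₂ = P₁(V₁/V₂)^n = 1090 kPa.
W = (P₁V₁−P₂V₂)/(n−1) = (113×213−1090×33.2)/0.22 = -55100 J.
Work done on the gas = −W_by = 55100 J.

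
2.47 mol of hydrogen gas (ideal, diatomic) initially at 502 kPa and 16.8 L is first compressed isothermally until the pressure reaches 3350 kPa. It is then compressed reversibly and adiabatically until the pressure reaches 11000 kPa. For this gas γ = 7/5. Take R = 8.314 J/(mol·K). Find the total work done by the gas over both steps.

-24500 J

T₁ = P₁V₁/(nR) = 502×16.8/(2.47×8.314) = 411 K.
Step 1 — Isothermal: T stays 411 K; PV = const ⇒ V₂ = 2.52 L, P₂ = 3350 kPa.
ΔU = 0 (ideal gas, T constant).
W = nRT ln(V₂/V₁) = 2.47×8.314×411×ln(0.150) = -16000 J.
Q = ΔU + W = -16000 J.
State after step 1: P = 3350 kPa, V = 2.52 L, T = 411 K.
Step 2 — Adiabatic: T₂/T₁ = (P₂/P₁)^((γ−1)/γ) ⇒ T₂ = 411×(3.28)^0.286 = 577 K; V₂ = 1.08 L.
ΔU = nCvΔT = 2.47×20.8×(577−411) = 8530 J.
Q = 0 for an adiabatic process, so W = −ΔU = -8530 J.
Net over both steps: W = -24500 J, Q = -16000 J, ΔU = 8530 J.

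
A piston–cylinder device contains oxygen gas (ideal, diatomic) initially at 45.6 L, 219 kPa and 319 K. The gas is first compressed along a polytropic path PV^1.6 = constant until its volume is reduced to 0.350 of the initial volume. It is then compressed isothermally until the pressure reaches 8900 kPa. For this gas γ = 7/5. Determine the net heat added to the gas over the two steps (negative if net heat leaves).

n = P₁V₁/(RT₁) = 219×45.6/(8.314×319) = 3.77 mol.
Step 1 — Polytropic n=1.6: T₂ = T₁(V₁/V₂)^(n−1) = 319×(2.86)^0.60 = 599 K; P₂ = P₁(V₁/V₂)^n = 1170 kPa.
W = (P₁V₁−P₂V₂)/(n−1) = (219×45.6−1170×16.0)/0.60 = -14600 J.
ΔU = nCvΔT = 3.77×20.8×(599−319) = 21900 J.
Q = ΔU + W = 7300 J.
State after step 1: P = 1170 kPa, V = 16.0 L, T = 599 K.
Step 2 — Isothermal: T stays 599 K; PV = const ⇒ V₂ = 2.11 L, P₂ = 8900 kPa.
ΔU = 0 (ideal gas, T constant).
W = nRT ln(V₂/V₁) = 3.77×8.314×599×ln(0.132) = -38000 J.
Q = ΔU + W = -38000 J.
Net over both steps: W = -52600 J, Q = -30700 J, ΔU = 21900 J.

-30700 J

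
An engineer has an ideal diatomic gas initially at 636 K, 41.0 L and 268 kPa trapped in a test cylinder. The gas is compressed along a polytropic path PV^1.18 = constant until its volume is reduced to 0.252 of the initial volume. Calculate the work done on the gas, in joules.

17200 J

n = P₁V₁/(RT₁) = 268×41.0/(8.314×636) = 2.08 mol.
Polytropic n=1.18: T₂ = T₁(V₁/V₂)^(n−1) = 636×(3.97)^0.18 = 815 K; P₂ = P₁(V₁/V₂)^n = 1360 kPa.
W = (P₁V₁−P₂V₂)/(n−1) = (268×41.0−1360×10.3)/0.18 = -17200 J.
Work done on the gas = −W_by = 17200 J.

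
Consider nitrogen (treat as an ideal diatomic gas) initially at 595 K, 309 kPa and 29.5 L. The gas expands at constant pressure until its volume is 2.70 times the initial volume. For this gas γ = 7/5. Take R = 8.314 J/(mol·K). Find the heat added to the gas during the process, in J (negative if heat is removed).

n = P₁V₁/(RT₁) = 309×29.5/(8.314×595) = 1.84 mol.
Isobaric: P stays 309 kPa; V/T = const ⇒ T₂ = 1610 K, V₂ = 79.7 L.
W = PΔV = 309×(79.7−29.5) kPa·L = 15500 J.
ΔU = nCvΔT = 1.84×20.8×(1610−595) = 38700 J.
Q = ΔU + W = nCpΔT = 54200 J.

54200 J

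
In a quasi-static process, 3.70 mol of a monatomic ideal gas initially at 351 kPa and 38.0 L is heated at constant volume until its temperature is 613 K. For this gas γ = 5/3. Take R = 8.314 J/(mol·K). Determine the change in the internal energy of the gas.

T₁ = P₁V₁/(nR) = 351×38.0/(3.70×8.314) = 434 K.
Isochoric: V stays 38.0 L; P/T = const ⇒ T₂ = 613 K, P₂ = 496 kPa.
For an ideal gas ΔU = nCvΔT with Cv = (3/2)R = 12.5 J/(mol·K).
ΔU = 3.70×12.5×(613−434) = 8280 J.

8280 J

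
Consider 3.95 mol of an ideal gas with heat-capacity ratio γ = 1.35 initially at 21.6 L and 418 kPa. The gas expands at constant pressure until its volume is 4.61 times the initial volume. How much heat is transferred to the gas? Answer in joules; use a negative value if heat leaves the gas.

126000 J

T₁ = P₁V₁/(nR) = 418×21.6/(3.95×8.314) = 275 K.
Isobaric: P stays 418 kPa; V/T = const ⇒ T₂ = 1270 K, V₂ = 99.6 L.
W = PΔV = 418×(99.6−21.6) kPa·L = 32600 J.
ΔU = nCvΔT = 3.95×23.8×(1270−275) = 93100 J.
Q = ΔU + W = nCpΔT = 126000 J.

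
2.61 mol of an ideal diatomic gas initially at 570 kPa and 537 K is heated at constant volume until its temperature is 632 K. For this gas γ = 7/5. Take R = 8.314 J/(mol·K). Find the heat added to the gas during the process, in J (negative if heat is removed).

5150 J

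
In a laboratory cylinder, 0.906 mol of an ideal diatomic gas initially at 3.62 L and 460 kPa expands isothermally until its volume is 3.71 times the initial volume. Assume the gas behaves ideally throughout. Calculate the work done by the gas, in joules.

2180 J

T₁ = P₁V₁/(nR) = 460×3.62/(0.906×8.314) = 221 K.
Isothermal: T stays 221 K; PV = const ⇒ V₂ = 13.4 L, P₂ = 124 kPa.
W = nRT ln(V₂/V₁) = 0.906×8.314×221×ln(3.71) = 2180 J.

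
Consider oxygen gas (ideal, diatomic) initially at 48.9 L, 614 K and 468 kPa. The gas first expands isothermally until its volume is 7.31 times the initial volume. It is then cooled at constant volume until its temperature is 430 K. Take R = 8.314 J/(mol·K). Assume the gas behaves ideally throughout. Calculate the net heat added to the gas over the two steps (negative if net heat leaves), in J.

n = P₁V₁/(RT₁) = 468×48.9/(8.314×614) = 4.48 mol.
Step 1 — Isothermal: T stays 614 K; PV = const ⇒ V₂ = 357 L, P₂ = 64.0 kPa.
ΔU = 0 (ideal gas, T constant).
W = nRT ln(V₂/V₁) = 4.48×8.314×614×ln(7.31) = 45500 J.
Q = ΔU + W = 45500 J.
State after step 1: P = 64.0 kPa, V = 357 L, T = 614 K.
Step 2 — Isochoric: V stays 357 L; P/T = const ⇒ T₂ = 430 K, P₂ = 44.8 kPa.
W = 0 (no volume change).
ΔU = nCvΔT = 4.48×20.8×(430−614) = -17100 J.
Q = ΔU = -17100 J.
Net over both steps: W = 45500 J, Q = 28400 J, ΔU = -17100 J.

28400 J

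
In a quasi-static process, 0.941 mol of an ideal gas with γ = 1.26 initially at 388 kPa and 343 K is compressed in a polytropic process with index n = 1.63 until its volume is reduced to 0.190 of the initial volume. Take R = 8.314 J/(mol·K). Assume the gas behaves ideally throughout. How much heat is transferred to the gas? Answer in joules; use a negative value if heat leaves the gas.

V₁ = nRT₁/P₁ = 0.941×8.314×343/388 = 6.92 L.
Polytropic n=1.63: T₂ = T₁(V₁/V₂)^(n−1) = 343×(5.26)^0.63 = 977 K; P₂ = P₁(V₁/V₂)^n = 5810 kPa.
W = (P₁V₁−P₂V₂)/(n−1) = (388×6.92−5810×1.31)/0.63 = -7870 J.
ΔU = nCvΔT = 0.941×32.0×(977−343) = 19100 J.
Q = ΔU + W = 11200 J.

11200 J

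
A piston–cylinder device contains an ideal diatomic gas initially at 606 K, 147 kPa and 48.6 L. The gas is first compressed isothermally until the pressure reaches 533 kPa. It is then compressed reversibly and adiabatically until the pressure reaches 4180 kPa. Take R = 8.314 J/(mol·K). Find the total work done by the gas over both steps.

-23500 J

n = P₁V₁/(RT₁) = 147×48.6/(8.314×606) = 1.42 mol.
Step 1 — Isothermal: T stays 606 K; PV = const ⇒ V₂ = 13.4 L, P₂ = 533 kPa.
ΔU = 0 (ideal gas, T constant).
W = nRT ln(V₂/V₁) = 1.42×8.314×606×ln(0.276) = -9200 J.
Q = ΔU + W = -9200 J.
State after step 1: P = 533 kPa, V = 13.4 L, T = 606 K.
Step 2 — Adiabatic: T₂/T₁ = (P₂/P₁)^((γ−1)/γ) ⇒ T₂ = 606×(7.84)^0.286 = 1090 K; V₂ = 3.08 L.
ΔU = nCvΔT = 1.42×20.8×(1090−606) = 14300 J.
Q = 0 for an adiabatic process, so W = −ΔU = -14300 J.
Net over both steps: W = -23500 J, Q = -9200 J, ΔU = 14300 J.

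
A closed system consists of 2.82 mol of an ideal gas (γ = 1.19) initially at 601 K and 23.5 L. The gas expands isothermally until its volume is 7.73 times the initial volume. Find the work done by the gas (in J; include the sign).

28800 J

P₁ = nRT₁/V₁ = 2.82×8.314×601/23.5 = 600 kPa.
Isothermal: T stays 601 K; PV = const ⇒ V₂ = 182 L, P₂ = 77.6 kPa.
W = nRT ln(V₂/V₁) = 2.82×8.314×601×ln(7.73) = 28800 J.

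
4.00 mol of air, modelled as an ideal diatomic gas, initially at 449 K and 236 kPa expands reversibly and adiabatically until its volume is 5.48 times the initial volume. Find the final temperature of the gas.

V₁ = nRT₁/P₁ = 4.00×8.314×449/236 = 63.3 L.
Adiabatic: TV^(γ−1) = const ⇒ T₂ = 449×(0.182)^0.400 = 227 K; PV^γ = const ⇒ P₂ = 21.8 kPa.

227 K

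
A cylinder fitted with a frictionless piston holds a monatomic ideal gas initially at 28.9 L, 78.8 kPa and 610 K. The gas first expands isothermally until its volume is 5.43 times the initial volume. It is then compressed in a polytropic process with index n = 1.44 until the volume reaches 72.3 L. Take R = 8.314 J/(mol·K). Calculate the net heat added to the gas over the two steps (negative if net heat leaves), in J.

3140 J

n = P₁V₁/(RT₁) = 78.8×28.9/(8.314×610) = 0.449 mol.
Step 1 — Isothermal: T stays 610 K; PV = const ⇒ V₂ = 157 L, P₂ = 14.5 kPa.
ΔU = 0 (ideal gas, T constant).
W = nRT ln(V₂/V₁) = 0.449×8.314×610×ln(5.43) = 3850 J.
Q = ΔU + W = 3850 J.
State after step 1: P = 14.5 kPa, V = 157 L, T = 610 K.
Step 2 — Polytropic n=1.44: T₂ = T₁(V₁/V₂)^(n−1) = 610×(2.17)^0.44 = 858 K; P₂ = P₁(V₁/V₂)^n = 44.3 kPa.
W = (P₁V₁−P₂V₂)/(n−1) = (14.5×157−44.3×72.3)/0.44 = -2100 J.
ΔU = nCvΔT = 0.449×12.5×(858−610) = 1390 J.
Q = ΔU + W = -715 J.
Net over both steps: W = 1750 J, Q = 3140 J, ΔU = 1390 J.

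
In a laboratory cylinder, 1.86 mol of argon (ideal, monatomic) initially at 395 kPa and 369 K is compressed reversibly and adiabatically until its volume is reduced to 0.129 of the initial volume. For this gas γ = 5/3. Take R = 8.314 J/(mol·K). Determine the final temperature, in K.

1450 K

V₁ = nRT₁/P₁ = 1.86×8.314×369/395 = 14.4 L.
Adiabatic: TV^(γ−1) = const ⇒ T₂ = 369×(7.75)^0.667 = 1450 K; PV^γ = const ⇒ P₂ = 12000 kPa.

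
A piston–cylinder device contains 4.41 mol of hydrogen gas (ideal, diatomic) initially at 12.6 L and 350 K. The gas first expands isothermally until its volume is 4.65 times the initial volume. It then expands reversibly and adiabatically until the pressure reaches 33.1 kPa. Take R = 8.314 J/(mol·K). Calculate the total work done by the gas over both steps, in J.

P₁ = nRT₁/V₁ = 4.41×8.314×350/12.6 = 1020 kPa.
Step 1 — Isothermal: T stays 350 K; PV = const ⇒ V₂ = 58.6 L, P₂ = 219 kPa.
ΔU = 0 (ideal gas, T constant).
W = nRT ln(V₂/V₁) = 4.41×8.314×350×ln(4.65) = 19700 J.
Q = ΔU + W = 19700 J.
State after step 1: P = 219 kPa, V = 58.6 L, T = 350 K.
Step 2 — Adiabatic: T₂/T₁ = (P₂/P₁)^((γ−1)/γ) ⇒ T₂ = 350×(0.151)^0.286 = 204 K; V₂ = 226 L.
ΔU = nCvΔT = 4.41×20.8×(204−350) = -13400 J.
Q = 0 for an adiabatic process, so W = −ΔU = 13400 J.
Net over both steps: W = 33100 J, Q = 19700 J, ΔU = -13400 J.

33100 J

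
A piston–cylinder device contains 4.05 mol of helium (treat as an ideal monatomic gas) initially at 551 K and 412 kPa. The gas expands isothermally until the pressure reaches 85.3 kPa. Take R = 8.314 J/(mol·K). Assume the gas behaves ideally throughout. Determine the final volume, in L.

218 L

V₁ = nRT₁/P₁ = 4.05×8.314×551/412 = 45.0 L.
Isothermal: T stays 551 K; PV = const ⇒ V₂ = 218 L, P₂ = 85.3 kPa.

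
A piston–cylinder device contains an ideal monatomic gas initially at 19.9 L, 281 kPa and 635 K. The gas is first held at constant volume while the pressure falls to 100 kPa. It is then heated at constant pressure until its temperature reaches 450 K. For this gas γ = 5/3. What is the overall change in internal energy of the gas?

-2440 J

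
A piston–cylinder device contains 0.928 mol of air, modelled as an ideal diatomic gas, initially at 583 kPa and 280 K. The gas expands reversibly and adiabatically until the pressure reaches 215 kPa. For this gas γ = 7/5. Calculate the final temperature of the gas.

211 K

V₁ = nRT₁/P₁ = 0.928×8.314×280/583 = 3.71 L.
Adiabatic: T₂/T₁ = (P₂/P₁)^((γ−1)/γ) ⇒ T₂ = 280×(0.369)^0.286 = 211 K; V₂ = 7.56 L.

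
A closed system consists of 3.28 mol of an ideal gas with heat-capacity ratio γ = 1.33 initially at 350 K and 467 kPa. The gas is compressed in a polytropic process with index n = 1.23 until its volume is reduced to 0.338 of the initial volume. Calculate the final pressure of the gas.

1770 kPa

V₁ = nRT₁/P₁ = 3.28×8.314×350/467 = 20.4 L.
Polytropic n=1.23: T₂ = T₁(V₁/V₂)^(n−1) = 350×(2.96)^0.23 = 449 K; P₂ = P₁(V₁/V₂)^n = 1770 kPa.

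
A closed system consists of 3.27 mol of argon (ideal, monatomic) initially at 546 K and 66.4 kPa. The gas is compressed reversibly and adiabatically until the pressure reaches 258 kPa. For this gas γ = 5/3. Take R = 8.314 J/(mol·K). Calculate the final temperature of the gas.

940 K

V₁ = nRT₁/P₁ = 3.27×8.314×546/66.4 = 224 L.
Adiabatic: T₂/T₁ = (P₂/P₁)^((γ−1)/γ) ⇒ T₂ = 546×(3.89)^0.400 = 940 K; V₂ = 99.0 L.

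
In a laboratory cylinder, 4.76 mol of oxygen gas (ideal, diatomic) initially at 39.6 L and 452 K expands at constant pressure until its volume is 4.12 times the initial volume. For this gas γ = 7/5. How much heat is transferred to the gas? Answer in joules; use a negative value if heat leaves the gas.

195000 J

P₁ = nRT₁/V₁ = 4.76×8.314×452/39.6 = 452 kPa.
Isobaric: P stays 452 kPa; V/T = const ⇒ T₂ = 1860 K, V₂ = 163 L.
W = PΔV = 452×(163−39.6) kPa·L = 55800 J.
ΔU = nCvΔT = 4.76×20.8×(1860−452) = 140000 J.
Q = ΔU + W = nCpΔT = 195000 J.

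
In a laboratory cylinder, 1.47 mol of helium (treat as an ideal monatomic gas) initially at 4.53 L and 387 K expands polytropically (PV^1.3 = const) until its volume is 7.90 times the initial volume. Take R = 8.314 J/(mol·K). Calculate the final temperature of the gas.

P₁ = nRT₁/V₁ = 1.47×8.314×387/4.53 = 1040 kPa.
Polytropic n=1.3: T₂ = T₁(V₁/V₂)^(n−1) = 387×(0.127)^0.30 = 208 K; P₂ = P₁(V₁/V₂)^n = 71.1 kPa.

208 K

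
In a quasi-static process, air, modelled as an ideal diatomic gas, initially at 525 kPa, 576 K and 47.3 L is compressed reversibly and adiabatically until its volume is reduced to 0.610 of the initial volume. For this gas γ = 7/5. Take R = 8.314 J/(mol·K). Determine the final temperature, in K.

Adiabatic: TV^(γ−1) = const ⇒ T₂ = 576×(1.64)^0.400 = 702 K; PV^γ = const ⇒ P₂ = 1050 kPa.

702 K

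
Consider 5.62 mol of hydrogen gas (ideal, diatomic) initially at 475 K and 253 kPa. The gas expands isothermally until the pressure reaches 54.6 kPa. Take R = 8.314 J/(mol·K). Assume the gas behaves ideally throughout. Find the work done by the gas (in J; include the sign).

34000 J

V₁ = nRT₁/P₁ = 5.62×8.314×475/253 = 87.7 L.
Isothermal: T stays 475 K; PV = const ⇒ V₂ = 406 L, P₂ = 54.6 kPa.
W = nRT ln(V₂/V₁) = 5.62×8.314×475×ln(4.63) = 34000 J.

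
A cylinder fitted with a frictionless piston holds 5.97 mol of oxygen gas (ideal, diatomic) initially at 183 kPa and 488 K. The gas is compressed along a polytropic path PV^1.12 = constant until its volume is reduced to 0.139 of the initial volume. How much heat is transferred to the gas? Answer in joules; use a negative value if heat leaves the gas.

-37800 J

V₁ = nRT₁/P₁ = 5.97×8.314×488/183 = 132 L.
Polytropic n=1.12: T₂ = T₁(V₁/V₂)^(n−1) = 488×(7.19)^0.12 = 618 K; P₂ = P₁(V₁/V₂)^n = 1670 kPa.
W = (P₁V₁−P₂V₂)/(n−1) = (183×132−1670×18.4)/0.12 = -53900 J.
ΔU = nCvΔT = 5.97×20.8×(618−488) = 16200 J.
Q = ΔU + W = -37800 J.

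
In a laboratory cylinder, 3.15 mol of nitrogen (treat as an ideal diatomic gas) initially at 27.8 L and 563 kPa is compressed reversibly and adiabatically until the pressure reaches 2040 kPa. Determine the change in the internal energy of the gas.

17400 J

T₁ = P₁V₁/(nR) = 563×27.8/(3.15×8.314) = 598 K.
Adiabatic: T₂/T₁ = (P₂/P₁)^((γ−1)/γ) ⇒ T₂ = 598×(3.62)^0.286 = 863 K; V₂ = 11.1 L.
For an ideal gas ΔU = nCvΔT with Cv = (5/2)R = 20.8 J/(mol·K).
ΔU = 3.15×20.8×(863−598) = 17400 J.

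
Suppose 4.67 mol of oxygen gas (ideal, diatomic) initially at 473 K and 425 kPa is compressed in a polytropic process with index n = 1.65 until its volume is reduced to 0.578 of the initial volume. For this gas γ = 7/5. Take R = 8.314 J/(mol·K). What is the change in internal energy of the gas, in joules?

19700 J

V₁ = nRT₁/P₁ = 4.67×8.314×473/425 = 43.2 L.
Polytropic n=1.65: T₂ = T₁(V₁/V₂)^(n−1) = 473×(1.73)^0.65 = 675 K; P₂ = P₁(V₁/V₂)^n = 1050 kPa.
For an ideal gas ΔU = nCvΔT with Cv = (5/2)R = 20.8 J/(mol·K).
ΔU = 4.67×20.8×(675−473) = 19700 J.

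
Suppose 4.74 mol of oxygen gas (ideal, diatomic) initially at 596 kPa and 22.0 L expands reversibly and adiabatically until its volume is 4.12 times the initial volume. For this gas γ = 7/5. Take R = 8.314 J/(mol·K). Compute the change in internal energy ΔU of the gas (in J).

T₁ = P₁V₁/(nR) = 596×22.0/(4.74×8.314) = 333 K.
Adiabatic: TV^(γ−1) = const ⇒ T₂ = 333×(0.243)^0.400 = 189 K; PV^γ = const ⇒ P₂ = 82.1 kPa.
For an ideal gas ΔU = nCvΔT with Cv = (5/2)R = 20.8 J/(mol·K).
ΔU = 4.74×20.8×(189−333) = -14200 J.

-14200 J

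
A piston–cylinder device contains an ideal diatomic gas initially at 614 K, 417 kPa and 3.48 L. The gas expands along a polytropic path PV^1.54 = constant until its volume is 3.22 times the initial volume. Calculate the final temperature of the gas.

327 K

Polytropic n=1.54: T₂ = T₁(V₁/V₂)^(n−1) = 614×(0.311)^0.54 = 327 K; P₂ = P₁(V₁/V₂)^n = 68.9 kPa.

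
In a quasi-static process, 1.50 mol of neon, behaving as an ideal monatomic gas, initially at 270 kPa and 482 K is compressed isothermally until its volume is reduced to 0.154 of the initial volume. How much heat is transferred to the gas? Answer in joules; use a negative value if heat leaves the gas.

-11200 J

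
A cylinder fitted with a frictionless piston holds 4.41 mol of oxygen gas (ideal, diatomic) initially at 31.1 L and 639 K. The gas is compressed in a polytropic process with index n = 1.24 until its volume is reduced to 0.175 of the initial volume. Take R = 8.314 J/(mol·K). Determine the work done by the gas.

P₁ = nRT₁/V₁ = 4.41×8.314×639/31.1 = 753 kPa.
Polytropic n=1.24: T₂ = T₁(V₁/V₂)^(n−1) = 639×(5.71)^0.24 = 971 K; P₂ = P₁(V₁/V₂)^n = 6540 kPa.
W = (P₁V₁−P₂V₂)/(n−1) = (753×31.1−6540×5.44)/0.24 = -50700 J.

-50700 J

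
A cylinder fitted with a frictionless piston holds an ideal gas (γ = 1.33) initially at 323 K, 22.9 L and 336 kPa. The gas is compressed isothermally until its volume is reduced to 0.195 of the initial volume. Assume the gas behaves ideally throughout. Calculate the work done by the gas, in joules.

-12600 J

n = P₁V₁/(RT₁) = 336×22.9/(8.314×323) = 2.87 mol.
Isothermal: T stays 323 K; PV = const ⇒ V₂ = 4.47 L, P₂ = 1720 kPa.
W = nRT ln(V₂/V₁) = 2.87×8.314×323×ln(0.195) = -12600 J.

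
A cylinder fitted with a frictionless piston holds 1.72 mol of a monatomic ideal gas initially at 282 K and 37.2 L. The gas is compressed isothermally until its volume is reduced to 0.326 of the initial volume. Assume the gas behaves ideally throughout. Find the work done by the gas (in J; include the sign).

-4520 J

P₁ = nRT₁/V₁ = 1.72×8.314×282/37.2 = 108 kPa.
Isothermal: T stays 282 K; PV = const ⇒ V₂ = 12.1 L, P₂ = 333 kPa.
W = nRT ln(V₂/V₁) = 1.72×8.314×282×ln(0.326) = -4520 J.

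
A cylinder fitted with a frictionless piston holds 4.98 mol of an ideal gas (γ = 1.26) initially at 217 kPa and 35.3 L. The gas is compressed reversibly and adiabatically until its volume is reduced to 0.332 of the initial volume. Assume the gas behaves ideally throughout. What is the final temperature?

T₁ = P₁V₁/(nR) = 217×35.3/(4.98×8.314) = 185 K.
Adiabatic: TV^(γ−1) = const ⇒ T₂ = 185×(3.01)^0.260 = 246 K; PV^γ = const ⇒ P₂ = 871 kPa.

246 K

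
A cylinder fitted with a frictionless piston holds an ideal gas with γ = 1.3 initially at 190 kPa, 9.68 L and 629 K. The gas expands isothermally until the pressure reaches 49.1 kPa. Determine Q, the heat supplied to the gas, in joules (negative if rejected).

2490 J

n = P₁V₁/(RT₁) = 190×9.68/(8.314×629) = 0.352 mol.
Isothermal: T stays 629 K; PV = const ⇒ V₂ = 37.5 L, P₂ = 49.1 kPa.
ΔU = 0 (ideal gas, T constant).
W = nRT ln(V₂/V₁) = 0.352×8.314×629×ln(3.87) = 2490 J.
Q = ΔU + W = 2490 J.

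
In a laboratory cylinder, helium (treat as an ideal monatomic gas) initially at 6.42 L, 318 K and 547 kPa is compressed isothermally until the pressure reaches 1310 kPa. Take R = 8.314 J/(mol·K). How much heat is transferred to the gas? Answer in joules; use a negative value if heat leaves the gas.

n = P₁V₁/(RT₁) = 547×6.42/(8.314×318) = 1.33 mol.
Isothermal: T stays 318 K; PV = const ⇒ V₂ = 2.68 L, P₂ = 1310 kPa.
ΔU = 0 (ideal gas, T constant).
W = nRT ln(V₂/V₁) = 1.33×8.314×318×ln(0.418) = -3070 J.
Q = ΔU + W = -3070 J.

-3070 J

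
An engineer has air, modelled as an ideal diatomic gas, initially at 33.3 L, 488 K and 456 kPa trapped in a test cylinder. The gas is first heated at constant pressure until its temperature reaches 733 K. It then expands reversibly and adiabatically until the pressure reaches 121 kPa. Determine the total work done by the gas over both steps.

25600 J

n = P₁V₁/(RT₁) = 456×33.3/(8.314×488) = 3.74 mol.
Step 1 — Isobaric: P stays 456 kPa; V/T = const ⇒ T₂ = 733 K, V₂ = 50.0 L.
W = PΔV = 456×(50.0−33.3) kPa·L = 7620 J.
ΔU = nCvΔT = 3.74×20.8×(733−488) = 19100 J.
Q = ΔU + W = nCpΔT = 26700 J.
State after step 1: P = 456 kPa, V = 50.0 L, T = 733 K.
Step 2 — Adiabatic: T₂/T₁ = (P₂/P₁)^((γ−1)/γ) ⇒ T₂ = 733×(0.265)^0.286 = 502 K; V₂ = 129 L.
ΔU = nCvΔT = 3.74×20.8×(502−733) = -18000 J.
Q = 0 for an adiabatic process, so W = −ΔU = 18000 J.
Net over both steps: W = 25600 J, Q = 26700 J, ΔU = 1070 J.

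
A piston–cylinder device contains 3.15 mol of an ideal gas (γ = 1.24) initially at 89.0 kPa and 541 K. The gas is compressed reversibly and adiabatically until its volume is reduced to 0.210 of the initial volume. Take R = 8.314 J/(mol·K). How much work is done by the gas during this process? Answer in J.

-26800 J

V₁ = nRT₁/P₁ = 3.15×8.314×541/89.0 = 159 L.
Adiabatic: TV^(γ−1) = const ⇒ T₂ = 541×(4.76)^0.240 = 787 K; PV^γ = const ⇒ P₂ = 616 kPa.
ΔU = nCvΔT = 3.15×34.6×(787−541) = 26800 J.
Q = 0 for an adiabatic process, so W = −ΔU = -26800 J.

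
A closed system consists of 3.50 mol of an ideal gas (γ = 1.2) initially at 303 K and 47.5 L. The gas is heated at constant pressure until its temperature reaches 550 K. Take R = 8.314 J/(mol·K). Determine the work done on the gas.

P₁ = nRT₁/V₁ = 3.50×8.314×303/47.5 = 186 kPa.
Isobaric: P stays 186 kPa; V/T = const ⇒ T₂ = 550 K, V₂ = 86.2 L.
W = PΔV = 186×(86.2−47.5) kPa·L = 7190 J.
Work done on the gas = −W_by = -7190 J.

-7190 J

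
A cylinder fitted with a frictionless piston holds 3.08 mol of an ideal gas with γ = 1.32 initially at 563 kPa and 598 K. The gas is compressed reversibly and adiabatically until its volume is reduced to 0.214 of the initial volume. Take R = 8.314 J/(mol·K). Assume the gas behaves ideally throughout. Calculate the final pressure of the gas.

V₁ = nRT₁/P₁ = 3.08×8.314×598/563 = 27.2 L.
Adiabatic: TV^(γ−1) = const ⇒ T₂ = 598×(4.67)^0.320 = 979 K; PV^γ = const ⇒ P₂ = 4310 kPa.

4310 kPa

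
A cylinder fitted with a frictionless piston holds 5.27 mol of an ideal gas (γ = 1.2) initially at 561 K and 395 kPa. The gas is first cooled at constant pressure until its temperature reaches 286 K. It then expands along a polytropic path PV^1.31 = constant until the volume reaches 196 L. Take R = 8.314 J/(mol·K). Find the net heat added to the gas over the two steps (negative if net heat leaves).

V₁ = nRT₁/P₁ = 5.27×8.314×561/395 = 62.2 L.
Step 1 — Isobaric: P stays 395 kPa; V/T = const ⇒ T₂ = 286 K, V₂ = 31.7 L.
W = PΔV = 395×(31.7−62.2) kPa·L = -12000 J.
ΔU = nCvΔT = 5.27×41.6×(286−561) = -60200 J.
Q = ΔU + W = nCpΔT = -72300 J.
State after step 1: P = 395 kPa, V = 31.7 L, T = 286 K.
Step 2 — Polytropic n=1.31: T₂ = T₁(V₁/V₂)^(n−1) = 286×(0.162)^0.31 = 163 K; P₂ = P₁(V₁/V₂)^n = 36.4 kPa.
W = (P₁V₁−P₂V₂)/(n−1) = (395×31.7−36.4×196)/0.31 = 17400 J.
ΔU = nCvΔT = 5.27×41.6×(163−286) = -27000 J.
Q = ΔU + W = -9590 J.
Net over both steps: W = 5390 J, Q = -81900 J, ΔU = -87300 J.

-81900 J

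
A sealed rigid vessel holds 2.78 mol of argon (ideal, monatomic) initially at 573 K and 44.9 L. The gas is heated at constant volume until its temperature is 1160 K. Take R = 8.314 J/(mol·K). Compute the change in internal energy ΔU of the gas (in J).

P₁ = nRT₁/V₁ = 2.78×8.314×573/44.9 = 295 kPa.
Isochoric: V stays 44.9 L; P/T = const ⇒ T₂ = 1160 K, P₂ = 597 kPa.
For an ideal gas ΔU = nCvΔT with Cv = (3/2)R = 12.5 J/(mol·K).
ΔU = 2.78×12.5×(1160−573) = 20400 J.

20400 J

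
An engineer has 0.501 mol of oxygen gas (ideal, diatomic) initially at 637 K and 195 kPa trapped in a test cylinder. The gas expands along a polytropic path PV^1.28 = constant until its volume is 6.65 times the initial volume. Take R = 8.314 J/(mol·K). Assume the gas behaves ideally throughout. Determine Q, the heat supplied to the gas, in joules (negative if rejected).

V₁ = nRT₁/P₁ = 0.501×8.314×637/195 = 13.6 L.
Polytropic n=1.28: T₂ = T₁(V₁/V₂)^(n−1) = 637×(0.150)^0.28 = 375 K; P₂ = P₁(V₁/V₂)^n = 17.3 kPa.
W = (P₁V₁−P₂V₂)/(n−1) = (195×13.6−17.3×90.5)/0.28 = 3900 J.
ΔU = nCvΔT = 0.501×20.8×(375−637) = -2730 J.
Q = ΔU + W = 1170 J.

1170 J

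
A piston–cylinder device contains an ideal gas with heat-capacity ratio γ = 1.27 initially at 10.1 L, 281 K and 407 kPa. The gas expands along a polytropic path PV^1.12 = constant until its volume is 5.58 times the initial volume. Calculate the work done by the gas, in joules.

6390 J

n = P₁V₁/(RT₁) = 407×10.1/(8.314×281) = 1.76 mol.
Polytropic n=1.12: T₂ = T₁(V₁/V₂)^(n−1) = 281×(0.179)^0.12 = 229 K; P₂ = P₁(V₁/V₂)^n = 59.3 kPa.
W = (P₁V₁−P₂V₂)/(n−1) = (407×10.1−59.3×56.4)/0.12 = 6390 J.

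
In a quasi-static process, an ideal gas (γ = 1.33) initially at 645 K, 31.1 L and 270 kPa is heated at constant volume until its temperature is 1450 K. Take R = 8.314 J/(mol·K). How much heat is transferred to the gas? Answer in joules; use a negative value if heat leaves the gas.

31800 J

n = P₁V₁/(RT₁) = 270×31.1/(8.314×645) = 1.57 mol.
Isochoric: V stays 31.1 L; P/T = const ⇒ T₂ = 1450 K, P₂ = 607 kPa.
W = 0 (no volume change).
ΔU = nCvΔT = 1.57×25.2×(1450−645) = 31800 J.
Q = ΔU = 31800 J.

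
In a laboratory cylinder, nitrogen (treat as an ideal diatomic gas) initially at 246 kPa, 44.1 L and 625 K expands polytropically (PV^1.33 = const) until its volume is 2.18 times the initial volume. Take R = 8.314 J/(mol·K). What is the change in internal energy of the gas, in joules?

-6150 J

n = P₁V₁/(RT₁) = 246×44.1/(8.314×625) = 2.09 mol.
Polytropic n=1.33: T₂ = T₁(V₁/V₂)^(n−1) = 625×(0.459)^0.33 = 483 K; P₂ = P₁(V₁/V₂)^n = 87.3 kPa.
For an ideal gas ΔU = nCvΔT with Cv = (5/2)R = 20.8 J/(mol·K).
ΔU = 2.09×20.8×(483−625) = -6150 J.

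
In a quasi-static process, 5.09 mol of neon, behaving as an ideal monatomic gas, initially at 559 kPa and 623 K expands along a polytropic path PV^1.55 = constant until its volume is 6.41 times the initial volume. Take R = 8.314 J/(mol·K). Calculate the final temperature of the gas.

224 K

V₁ = nRT₁/P₁ = 5.09×8.314×623/559 = 47.2 L.
Polytropic n=1.55: T₂ = T₁(V₁/V₂)^(n−1) = 623×(0.156)^0.55 = 224 K; P₂ = P₁(V₁/V₂)^n = 31.4 kPa.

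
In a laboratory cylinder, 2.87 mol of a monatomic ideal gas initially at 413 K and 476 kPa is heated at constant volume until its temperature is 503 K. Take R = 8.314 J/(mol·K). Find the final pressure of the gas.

580 kPa

V₁ = nRT₁/P₁ = 2.87×8.314×413/476 = 20.7 L.
Isochoric: V stays 20.7 L; P/T = const ⇒ T₂ = 503 K, P₂ = 580 kPa.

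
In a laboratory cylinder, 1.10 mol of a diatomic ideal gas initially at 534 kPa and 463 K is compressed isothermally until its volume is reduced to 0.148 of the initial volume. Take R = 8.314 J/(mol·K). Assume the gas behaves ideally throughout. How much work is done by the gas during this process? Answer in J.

-8090 J

V₁ = nRT₁/P₁ = 1.10×8.314×463/534 = 7.93 L.
Isothermal: T stays 463 K; PV = const ⇒ V₂ = 1.17 L, P₂ = 3610 kPa.
W = nRT ln(V₂/V₁) = 1.10×8.314×463×ln(0.148) = -8090 J.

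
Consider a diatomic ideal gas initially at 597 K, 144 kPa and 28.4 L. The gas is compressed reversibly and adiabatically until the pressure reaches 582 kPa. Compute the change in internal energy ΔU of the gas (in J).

n = P₁V₁/(RT₁) = 144×28.4/(8.314×597) = 0.824 mol.
Adiabatic: T₂/T₁ = (P₂/P₁)^((γ−1)/γ) ⇒ T₂ = 597×(4.04)^0.286 = 890 K; V₂ = 10.5 L.
For an ideal gas ΔU = nCvΔT with Cv = (5/2)R = 20.8 J/(mol·K).
ΔU = 0.824×20.8×(890−597) = 5010 J.

5010 J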